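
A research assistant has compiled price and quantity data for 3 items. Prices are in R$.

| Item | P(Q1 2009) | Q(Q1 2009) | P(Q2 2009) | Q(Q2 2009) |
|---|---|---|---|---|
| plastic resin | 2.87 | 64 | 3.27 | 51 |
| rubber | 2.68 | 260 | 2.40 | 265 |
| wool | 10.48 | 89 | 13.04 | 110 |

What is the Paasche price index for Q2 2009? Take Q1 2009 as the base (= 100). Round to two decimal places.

111.34

Paasche price index uses current-period quantities as weights.
ΣP(Q2 2009)·Q(Q2 2009) = 3.27×51 + 2.40×265 + 13.04×110 = 166.77 + 636 + 1434.4 = 2237.17
ΣP(Q1 2009)·Q(Q2 2009) = 2.87×51 + 2.68×265 + 10.48×110 = 146.37 + 710.2 + 1152.8 = 2009.37
Index = 2237.17 / 2009.37 × 100 = 111.3369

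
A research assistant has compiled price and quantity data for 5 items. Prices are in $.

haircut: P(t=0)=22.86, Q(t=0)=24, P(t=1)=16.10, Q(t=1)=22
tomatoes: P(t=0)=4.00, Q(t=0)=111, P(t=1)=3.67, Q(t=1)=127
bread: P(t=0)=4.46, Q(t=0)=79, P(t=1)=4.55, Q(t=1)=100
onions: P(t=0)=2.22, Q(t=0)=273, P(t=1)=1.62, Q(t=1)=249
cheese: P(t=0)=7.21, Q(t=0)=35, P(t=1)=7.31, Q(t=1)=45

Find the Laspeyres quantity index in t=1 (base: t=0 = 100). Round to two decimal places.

105.93

Laspeyres quantity index uses base-period prices as weights.
ΣP(t=0)·Q(t=1) = 22.86×22 + 4.00×127 + 4.46×100 + 2.22×249 + 7.21×45 = 502.92 + 508 + 446 + 552.78 + 324.45 = 2334.15
ΣP(t=0)·Q(t=0) = 22.86×24 + 4.00×111 + 4.46×79 + 2.22×273 + 7.21×35 = 548.64 + 444 + 352.34 + 606.06 + 252.35 = 2203.39
Index = 2334.15 / 2203.39 × 100 = 105.9345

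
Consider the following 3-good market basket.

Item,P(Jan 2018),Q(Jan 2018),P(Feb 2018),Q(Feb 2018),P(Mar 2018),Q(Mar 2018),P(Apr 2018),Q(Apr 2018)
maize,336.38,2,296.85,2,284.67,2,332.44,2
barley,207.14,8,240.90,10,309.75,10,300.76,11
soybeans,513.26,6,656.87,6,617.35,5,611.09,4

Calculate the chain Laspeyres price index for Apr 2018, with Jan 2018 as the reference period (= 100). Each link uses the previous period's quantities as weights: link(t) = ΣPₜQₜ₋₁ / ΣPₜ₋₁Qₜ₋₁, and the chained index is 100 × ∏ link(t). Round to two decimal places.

Link Jan 2018→Feb 2018:
ΣP(Feb 2018)Q(Jan 2018) = 296.85×2 + 240.90×8 + 656.87×6 = 593.7 + 1927.2 + 3941.22 = 6462.12
ΣP(Jan 2018)Q(Jan 2018) = 336.38×2 + 207.14×8 + 513.26×6 = 672.76 + 1657.12 + 3079.56 = 5409.44
link = 6462.12/5409.44 = 1.194601
Link Feb 2018→Mar 2018:
ΣP(Mar 2018)Q(Feb 2018) = 284.67×2 + 309.75×10 + 617.35×6 = 569.34 + 3097.5 + 3704.1 = 7370.94
ΣP(Feb 2018)Q(Feb 2018) = 296.85×2 + 240.90×10 + 656.87×6 = 593.7 + 2409 + 3941.22 = 6943.92
link = 7370.94/6943.92 = 1.061496
Link Mar 2018→Apr 2018:
ΣP(Apr 2018)Q(Mar 2018) = 332.44×2 + 300.76×10 + 611.09×5 = 664.88 + 3007.6 + 3055.45 = 6727.93
ΣP(Mar 2018)Q(Mar 2018) = 284.67×2 + 309.75×10 + 617.35×5 = 569.34 + 3097.5 + 3086.75 = 6753.59
link = 6727.93/6753.59 = 0.996201
Chained index = 100 × 1.194601 × 1.061496 × 0.996201 = 126.3245

126.32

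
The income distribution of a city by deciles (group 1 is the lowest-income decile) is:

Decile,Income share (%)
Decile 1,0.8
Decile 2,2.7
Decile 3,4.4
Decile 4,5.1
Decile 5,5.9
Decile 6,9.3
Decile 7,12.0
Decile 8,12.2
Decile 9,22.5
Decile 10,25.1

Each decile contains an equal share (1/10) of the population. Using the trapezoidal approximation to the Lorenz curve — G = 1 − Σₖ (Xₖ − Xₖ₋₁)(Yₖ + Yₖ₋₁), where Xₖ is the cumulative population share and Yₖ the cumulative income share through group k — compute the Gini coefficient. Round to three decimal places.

Cumulative income shares Yₖ: 0.0080, 0.0350, 0.0790, 0.1300, 0.1890, 0.2820, 0.4020, 0.5240, 0.7490, 1.0000
Σ (Xₖ−Xₖ₋₁)(Yₖ+Yₖ₋₁) = (1/10)(0.0080+0.0000) + (1/10)(0.0350+0.0080) + (1/10)(0.0790+0.0350) + (1/10)(0.1300+0.0790) + (1/10)(0.1890+0.1300) + (1/10)(0.2820+0.1890) + (1/10)(0.4020+0.2820) + (1/10)(0.5240+0.4020) + (1/10)(0.7490+0.5240) + (1/10)(1.0000+0.7490)
  = 0.0008 + 0.0043 + 0.0114 + 0.0209 + 0.0319 + 0.0471 + 0.0684 + 0.0926 + 0.1273 + 0.1749 = 0.5796
G = 1 − 0.5796 = 0.4204

0.420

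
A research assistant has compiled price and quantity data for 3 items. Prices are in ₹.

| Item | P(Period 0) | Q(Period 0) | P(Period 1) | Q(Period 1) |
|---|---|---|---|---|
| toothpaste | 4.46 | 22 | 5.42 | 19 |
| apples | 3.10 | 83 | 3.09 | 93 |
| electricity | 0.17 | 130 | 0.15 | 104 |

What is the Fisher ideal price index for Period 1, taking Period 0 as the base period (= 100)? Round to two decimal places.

Laspeyres component (base-period weights):
ΣP(Period 1)Q(Period 0) = 5.42×22 + 3.09×83 + 0.15×130 = 119.24 + 256.47 + 19.5 = 395.21
ΣP(Period 0)Q(Period 0) = 4.46×22 + 3.10×83 + 0.17×130 = 98.12 + 257.3 + 22.1 = 377.52
L = 395.21 / 377.52 × 100 = 104.6858
Paasche component (current-period weights):
ΣP(Period 1)Q(Period 1) = 5.42×19 + 3.09×93 + 0.15×104 = 102.98 + 287.37 + 15.6 = 405.95
ΣP(Period 0)Q(Period 1) = 4.46×19 + 3.10×93 + 0.17×104 = 84.74 + 288.3 + 17.68 = 390.72
P = 405.95 / 390.72 × 100 = 103.8979
Fisher = √(L × P) = √(104.6858 × 103.8979) = 104.2911

104.29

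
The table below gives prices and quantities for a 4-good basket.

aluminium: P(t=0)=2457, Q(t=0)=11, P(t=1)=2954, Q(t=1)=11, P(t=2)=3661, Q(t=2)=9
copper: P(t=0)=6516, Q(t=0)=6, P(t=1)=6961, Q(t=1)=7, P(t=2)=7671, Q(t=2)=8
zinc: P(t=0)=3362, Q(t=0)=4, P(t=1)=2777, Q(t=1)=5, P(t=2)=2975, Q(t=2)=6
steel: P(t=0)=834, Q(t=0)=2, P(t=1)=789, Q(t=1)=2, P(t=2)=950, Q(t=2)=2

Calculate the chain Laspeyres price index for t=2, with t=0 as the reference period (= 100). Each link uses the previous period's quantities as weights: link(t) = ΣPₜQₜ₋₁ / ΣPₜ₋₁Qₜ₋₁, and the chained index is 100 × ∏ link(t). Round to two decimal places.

Link t=0→t=1:
ΣP(t=1)Q(t=0) = 2954×11 + 6961×6 + 2777×4 + 789×2 = 32494 + 41766 + 11108 + 1578 = 86946
ΣP(t=0)Q(t=0) = 2457×11 + 6516×6 + 3362×4 + 834×2 = 27027 + 39096 + 13448 + 1668 = 81239
link = 86946/81239 = 1.070250
Link t=1→t=2:
ΣP(t=2)Q(t=1) = 3661×11 + 7671×7 + 2975×5 + 950×2 = 40271 + 53697 + 14875 + 1900 = 110743
ΣP(t=1)Q(t=1) = 2954×11 + 6961×7 + 2777×5 + 789×2 = 32494 + 48727 + 13885 + 1578 = 96684
link = 110743/96684 = 1.145412
Chained index = 100 × 1.070250 × 1.145412 = 122.5876

122.59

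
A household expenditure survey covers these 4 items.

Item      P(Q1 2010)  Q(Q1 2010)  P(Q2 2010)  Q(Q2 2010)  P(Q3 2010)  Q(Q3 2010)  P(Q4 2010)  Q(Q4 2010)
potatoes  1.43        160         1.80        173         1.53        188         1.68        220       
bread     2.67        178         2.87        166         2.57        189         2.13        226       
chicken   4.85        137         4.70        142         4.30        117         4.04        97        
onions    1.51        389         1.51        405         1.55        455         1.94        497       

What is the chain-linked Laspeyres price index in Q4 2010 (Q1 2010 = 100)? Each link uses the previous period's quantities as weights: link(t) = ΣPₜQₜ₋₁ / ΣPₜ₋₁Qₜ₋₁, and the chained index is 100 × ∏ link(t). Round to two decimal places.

101.41

Link Q1 2010→Q2 2010:
ΣP(Q2 2010)Q(Q1 2010) = 1.80×160 + 2.87×178 + 4.70×137 + 1.51×389 = 288 + 510.86 + 643.9 + 587.39 = 2030.15
ΣP(Q1 2010)Q(Q1 2010) = 1.43×160 + 2.67×178 + 4.85×137 + 1.51×389 = 228.8 + 475.26 + 664.45 + 587.39 = 1955.9
link = 2030.15/1955.9 = 1.037962
Link Q2 2010→Q3 2010:
ΣP(Q3 2010)Q(Q2 2010) = 1.53×173 + 2.57×166 + 4.30×142 + 1.55×405 = 264.69 + 426.62 + 610.6 + 627.75 = 1929.66
ΣP(Q2 2010)Q(Q2 2010) = 1.80×173 + 2.87×166 + 4.70×142 + 1.51×405 = 311.4 + 476.42 + 667.4 + 611.55 = 2066.77
link = 1929.66/2066.77 = 0.933660
Link Q3 2010→Q4 2010:
ΣP(Q4 2010)Q(Q3 2010) = 1.68×188 + 2.13×189 + 4.04×117 + 1.94×455 = 315.84 + 402.57 + 472.68 + 882.7 = 2073.79
ΣP(Q3 2010)Q(Q3 2010) = 1.53×188 + 2.57×189 + 4.30×117 + 1.55×455 = 287.64 + 485.73 + 503.1 + 705.25 = 1981.72
link = 2073.79/1981.72 = 1.046460
Chained index = 100 × 1.037962 × 0.933660 × 1.046460 = 101.4128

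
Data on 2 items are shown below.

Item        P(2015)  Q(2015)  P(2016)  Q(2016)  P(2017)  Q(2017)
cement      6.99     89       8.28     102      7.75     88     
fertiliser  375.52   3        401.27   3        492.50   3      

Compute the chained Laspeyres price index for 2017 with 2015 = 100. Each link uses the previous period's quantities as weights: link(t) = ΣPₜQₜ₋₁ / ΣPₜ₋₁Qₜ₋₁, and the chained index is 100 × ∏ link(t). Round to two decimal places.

122.88

Link 2015→2016:
ΣP(2016)Q(2015) = 8.28×89 + 401.27×3 = 736.92 + 1203.81 = 1940.73
ΣP(2015)Q(2015) = 6.99×89 + 375.52×3 = 622.11 + 1126.56 = 1748.67
link = 1940.73/1748.67 = 1.109832
Link 2016→2017:
ΣP(2017)Q(2016) = 7.75×102 + 492.50×3 = 790.5 + 1477.5 = 2268
ΣP(2016)Q(2016) = 8.28×102 + 401.27×3 = 844.56 + 1203.81 = 2048.37
link = 2268/2048.37 = 1.107222
Chained index = 100 × 1.109832 × 1.107222 = 122.8830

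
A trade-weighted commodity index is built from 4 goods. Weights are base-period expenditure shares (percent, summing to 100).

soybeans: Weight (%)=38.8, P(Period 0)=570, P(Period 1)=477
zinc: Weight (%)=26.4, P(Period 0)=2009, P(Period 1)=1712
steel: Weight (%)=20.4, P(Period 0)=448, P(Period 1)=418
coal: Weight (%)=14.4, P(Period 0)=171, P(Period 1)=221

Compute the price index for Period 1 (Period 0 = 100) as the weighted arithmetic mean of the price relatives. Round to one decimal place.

92.6

soybeans: 38.8 × (477/570) = 38.8 × 0.836842 = 32.4695
zinc: 26.4 × (1712/2009) = 26.4 × 0.852165 = 22.4972
steel: 20.4 × (418/448) = 20.4 × 0.933036 = 19.0339
coal: 14.4 × (221/171) = 14.4 × 1.292398 = 18.6105
Index = Σ wᵢ·(p₁ᵢ/p₀ᵢ) = 32.4695 + 22.4972 + 19.0339 + 18.6105 = 92.6111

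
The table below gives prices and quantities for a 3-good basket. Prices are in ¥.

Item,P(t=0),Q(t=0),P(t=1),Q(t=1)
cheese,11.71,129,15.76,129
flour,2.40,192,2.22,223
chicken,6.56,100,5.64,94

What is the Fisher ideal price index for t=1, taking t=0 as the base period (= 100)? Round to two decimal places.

114.97

Laspeyres component (base-period weights):
ΣP(t=1)Q(t=0) = 15.76×129 + 2.22×192 + 5.64×100 = 2033.04 + 426.24 + 564 = 3023.28
ΣP(t=0)Q(t=0) = 11.71×129 + 2.40×192 + 6.56×100 = 1510.59 + 460.8 + 656 = 2627.39
L = 3023.28 / 2627.39 × 100 = 115.0678
Paasche component (current-period weights):
ΣP(t=1)Q(t=1) = 15.76×129 + 2.22×223 + 5.64×94 = 2033.04 + 495.06 + 530.16 = 3058.26
ΣP(t=0)Q(t=1) = 11.71×129 + 2.40×223 + 6.56×94 = 1510.59 + 535.2 + 616.64 = 2662.43
P = 3058.26 / 2662.43 × 100 = 114.8672
Fisher = √(L × P) = √(115.0678 × 114.8672) = 114.9675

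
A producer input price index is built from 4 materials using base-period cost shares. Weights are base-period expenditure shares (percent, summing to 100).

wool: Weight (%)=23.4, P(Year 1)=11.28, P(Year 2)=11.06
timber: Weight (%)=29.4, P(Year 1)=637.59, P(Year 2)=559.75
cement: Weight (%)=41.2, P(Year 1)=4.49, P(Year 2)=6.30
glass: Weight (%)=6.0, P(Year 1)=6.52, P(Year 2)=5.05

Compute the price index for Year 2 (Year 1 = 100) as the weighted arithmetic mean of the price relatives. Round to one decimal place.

111.2

wool: 23.4 × (11.06/11.28) = 23.4 × 0.980496 = 22.9436
timber: 29.4 × (559.75/637.59) = 29.4 × 0.877915 = 25.8107
cement: 41.2 × (6.30/4.49) = 41.2 × 1.403118 = 57.8085
glass: 6.0 × (5.05/6.52) = 6.0 × 0.774540 = 4.6472
Index = Σ wᵢ·(p₁ᵢ/p₀ᵢ) = 22.9436 + 25.8107 + 57.8085 + 4.6472 = 111.2100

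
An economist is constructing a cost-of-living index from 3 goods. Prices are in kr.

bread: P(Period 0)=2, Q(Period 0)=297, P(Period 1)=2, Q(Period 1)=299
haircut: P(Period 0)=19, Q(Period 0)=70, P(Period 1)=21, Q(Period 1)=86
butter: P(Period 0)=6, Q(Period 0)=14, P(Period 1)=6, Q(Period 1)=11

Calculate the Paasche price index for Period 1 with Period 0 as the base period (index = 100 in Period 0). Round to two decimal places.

Paasche price index uses current-period quantities as weights.
ΣP(Period 1)·Q(Period 1) = 2×299 + 21×86 + 6×11 = 598 + 1806 + 66 = 2470
ΣP(Period 0)·Q(Period 1) = 2×299 + 19×86 + 6×11 = 598 + 1634 + 66 = 2298
Index = 2470 / 2298 × 100 = 107.4848

107.48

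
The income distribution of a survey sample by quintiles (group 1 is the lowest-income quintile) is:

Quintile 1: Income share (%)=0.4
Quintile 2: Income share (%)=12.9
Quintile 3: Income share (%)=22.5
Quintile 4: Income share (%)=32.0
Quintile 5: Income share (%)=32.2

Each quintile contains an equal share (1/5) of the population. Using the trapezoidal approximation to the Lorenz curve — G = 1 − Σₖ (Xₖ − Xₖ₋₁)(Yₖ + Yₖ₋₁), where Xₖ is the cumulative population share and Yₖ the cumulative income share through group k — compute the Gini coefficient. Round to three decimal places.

0.331

Cumulative income shares Yₖ: 0.0040, 0.1330, 0.3580, 0.6780, 1.0000
Σ (Xₖ−Xₖ₋₁)(Yₖ+Yₖ₋₁) = (1/5)(0.0040+0.0000) + (1/5)(0.1330+0.0040) + (1/5)(0.3580+0.1330) + (1/5)(0.6780+0.3580) + (1/5)(1.0000+0.6780)
  = 0.0008 + 0.0274 + 0.0982 + 0.2072 + 0.3356 = 0.6692
G = 1 − 0.6692 = 0.3308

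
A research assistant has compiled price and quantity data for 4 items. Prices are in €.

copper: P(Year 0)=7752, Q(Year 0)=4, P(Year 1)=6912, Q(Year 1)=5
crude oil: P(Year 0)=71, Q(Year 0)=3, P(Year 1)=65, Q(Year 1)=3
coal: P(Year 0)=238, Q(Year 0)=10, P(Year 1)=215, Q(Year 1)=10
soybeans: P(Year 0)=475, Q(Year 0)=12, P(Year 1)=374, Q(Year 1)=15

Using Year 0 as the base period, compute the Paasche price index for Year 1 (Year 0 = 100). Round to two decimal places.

87.70

Paasche price index uses current-period quantities as weights.
ΣP(Year 1)·Q(Year 1) = 6912×5 + 65×3 + 215×10 + 374×15 = 34560 + 195 + 2150 + 5610 = 42515
ΣP(Year 0)·Q(Year 1) = 7752×5 + 71×3 + 238×10 + 475×15 = 38760 + 213 + 2380 + 7125 = 48478
Index = 42515 / 48478 × 100 = 87.6996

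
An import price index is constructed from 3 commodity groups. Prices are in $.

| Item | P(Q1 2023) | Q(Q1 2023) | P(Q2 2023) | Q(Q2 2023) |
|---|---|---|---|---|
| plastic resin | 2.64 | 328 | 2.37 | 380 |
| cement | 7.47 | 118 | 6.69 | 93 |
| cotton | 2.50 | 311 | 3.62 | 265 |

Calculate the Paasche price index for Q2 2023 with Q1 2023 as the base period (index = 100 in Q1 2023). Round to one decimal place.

105.2

Paasche price index uses current-period quantities as weights.
ΣP(Q2 2023)·Q(Q2 2023) = 2.37×380 + 6.69×93 + 3.62×265 = 900.6 + 622.17 + 959.3 = 2482.07
ΣP(Q1 2023)·Q(Q2 2023) = 2.64×380 + 7.47×93 + 2.50×265 = 1003.2 + 694.71 + 662.5 = 2360.41
Index = 2482.07 / 2360.41 × 100 = 105.1542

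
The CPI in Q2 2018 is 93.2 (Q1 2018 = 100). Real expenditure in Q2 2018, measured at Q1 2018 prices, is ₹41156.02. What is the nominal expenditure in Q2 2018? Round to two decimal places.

Nominal = Real × (Index/100) = 41156.02 × (93.2/100)
        = 41156.02 × 0.932 = 38357.4106

38357.41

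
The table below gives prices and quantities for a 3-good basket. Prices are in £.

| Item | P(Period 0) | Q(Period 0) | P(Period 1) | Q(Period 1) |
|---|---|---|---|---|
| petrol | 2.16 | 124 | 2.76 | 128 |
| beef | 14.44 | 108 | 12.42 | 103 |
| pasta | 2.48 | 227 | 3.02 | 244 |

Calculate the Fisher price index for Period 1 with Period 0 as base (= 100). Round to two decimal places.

99.57

Laspeyres component (base-period weights):
ΣP(Period 1)Q(Period 0) = 2.76×124 + 12.42×108 + 3.02×227 = 342.24 + 1341.36 + 685.54 = 2369.14
ΣP(Period 0)Q(Period 0) = 2.16×124 + 14.44×108 + 2.48×227 = 267.84 + 1559.52 + 562.96 = 2390.32
L = 2369.14 / 2390.32 × 100 = 99.1139
Paasche component (current-period weights):
ΣP(Period 1)Q(Period 1) = 2.76×128 + 12.42×103 + 3.02×244 = 353.28 + 1279.26 + 736.88 = 2369.42
ΣP(Period 0)Q(Period 1) = 2.16×128 + 14.44×103 + 2.48×244 = 276.48 + 1487.32 + 605.12 = 2368.92
P = 2369.42 / 2368.92 × 100 = 100.0211
Fisher = √(L × P) = √(99.1139 × 100.0211) = 99.5665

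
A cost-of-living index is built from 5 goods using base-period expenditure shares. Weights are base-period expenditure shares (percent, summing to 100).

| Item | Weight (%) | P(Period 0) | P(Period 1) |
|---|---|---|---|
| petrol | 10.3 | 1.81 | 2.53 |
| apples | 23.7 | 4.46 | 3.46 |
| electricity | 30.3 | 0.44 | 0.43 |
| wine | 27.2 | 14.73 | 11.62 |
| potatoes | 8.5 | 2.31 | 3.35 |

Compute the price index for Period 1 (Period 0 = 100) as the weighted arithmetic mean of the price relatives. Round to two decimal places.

96.18

petrol: 10.3 × (2.53/1.81) = 10.3 × 1.397790 = 14.3972
apples: 23.7 × (3.46/4.46) = 23.7 × 0.775785 = 18.3861
electricity: 30.3 × (0.43/0.44) = 30.3 × 0.977273 = 29.6114
wine: 27.2 × (11.62/14.73) = 27.2 × 0.788866 = 21.4572
potatoes: 8.5 × (3.35/2.31) = 8.5 × 1.450216 = 12.3268
Index = Σ wᵢ·(p₁ᵢ/p₀ᵢ) = 14.3972 + 18.3861 + 29.6114 + 21.4572 + 12.3268 = 96.1787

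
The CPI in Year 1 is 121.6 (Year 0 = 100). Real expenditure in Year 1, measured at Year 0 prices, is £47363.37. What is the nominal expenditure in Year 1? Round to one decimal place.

57593.9

Nominal = Real × (Index/100) = 47363.37 × (121.6/100)
        = 47363.37 × 1.216 = 57593.8579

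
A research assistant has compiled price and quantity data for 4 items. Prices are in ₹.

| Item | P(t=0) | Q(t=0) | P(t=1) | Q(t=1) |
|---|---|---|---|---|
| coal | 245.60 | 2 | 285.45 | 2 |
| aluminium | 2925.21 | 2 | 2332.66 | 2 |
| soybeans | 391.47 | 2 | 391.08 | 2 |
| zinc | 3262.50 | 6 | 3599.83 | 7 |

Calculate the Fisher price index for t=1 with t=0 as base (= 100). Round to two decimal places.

103.81

Laspeyres component (base-period weights):
ΣP(t=1)Q(t=0) = 285.45×2 + 2332.66×2 + 391.08×2 + 3599.83×6 = 570.9 + 4665.32 + 782.16 + 21598.98 = 27617.36
ΣP(t=0)Q(t=0) = 245.60×2 + 2925.21×2 + 391.47×2 + 3262.50×6 = 491.2 + 5850.42 + 782.94 + 19575 = 26699.56
L = 27617.36 / 26699.56 × 100 = 103.4375
Paasche component (current-period weights):
ΣP(t=1)Q(t=1) = 285.45×2 + 2332.66×2 + 391.08×2 + 3599.83×7 = 570.9 + 4665.32 + 782.16 + 25198.81 = 31217.19
ΣP(t=0)Q(t=1) = 245.60×2 + 2925.21×2 + 391.47×2 + 3262.50×7 = 491.2 + 5850.42 + 782.94 + 22837.5 = 29962.06
P = 31217.19 / 29962.06 × 100 = 104.1891
Fisher = √(L × P) = √(103.4375 × 104.1891) = 103.8126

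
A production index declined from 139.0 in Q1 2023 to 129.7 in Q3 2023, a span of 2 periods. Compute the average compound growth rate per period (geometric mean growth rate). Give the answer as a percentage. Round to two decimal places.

-3.40%

Growth factor = (129.7/139.0)^(1/2) = (0.933094)^(1/2) = 0.965968
Growth rate = 0.965968 − 1 = -0.034032 = -3.4032%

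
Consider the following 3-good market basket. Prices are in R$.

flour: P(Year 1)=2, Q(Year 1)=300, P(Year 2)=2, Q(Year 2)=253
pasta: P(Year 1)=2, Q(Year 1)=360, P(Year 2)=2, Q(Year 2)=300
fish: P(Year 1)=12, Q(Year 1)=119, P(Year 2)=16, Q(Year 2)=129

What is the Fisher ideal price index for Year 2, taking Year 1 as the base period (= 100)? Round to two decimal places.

118.38

Laspeyres component (base-period weights):
ΣP(Year 2)Q(Year 1) = 2×300 + 2×360 + 16×119 = 600 + 720 + 1904 = 3224
ΣP(Year 1)Q(Year 1) = 2×300 + 2×360 + 12×119 = 600 + 720 + 1428 = 2748
L = 3224 / 2748 × 100 = 117.3217
Paasche component (current-period weights):
ΣP(Year 2)Q(Year 2) = 2×253 + 2×300 + 16×129 = 506 + 600 + 2064 = 3170
ΣP(Year 1)Q(Year 2) = 2×253 + 2×300 + 12×129 = 506 + 600 + 1548 = 2654
P = 3170 / 2654 × 100 = 119.4424
Fisher = √(L × P) = √(117.3217 × 119.4424) = 118.3773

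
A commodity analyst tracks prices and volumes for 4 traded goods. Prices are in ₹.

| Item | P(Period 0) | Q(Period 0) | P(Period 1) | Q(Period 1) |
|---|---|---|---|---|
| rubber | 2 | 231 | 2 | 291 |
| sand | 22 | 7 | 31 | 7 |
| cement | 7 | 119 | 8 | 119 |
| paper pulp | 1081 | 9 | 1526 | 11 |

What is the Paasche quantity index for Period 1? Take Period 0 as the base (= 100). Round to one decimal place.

Paasche quantity index uses current-period prices as weights.
ΣP(Period 1)·Q(Period 1) = 2×291 + 31×7 + 8×119 + 1526×11 = 582 + 217 + 952 + 16786 = 18537
ΣP(Period 1)·Q(Period 0) = 2×231 + 31×7 + 8×119 + 1526×9 = 462 + 217 + 952 + 13734 = 15365
Index = 18537 / 15365 × 100 = 120.6443

120.6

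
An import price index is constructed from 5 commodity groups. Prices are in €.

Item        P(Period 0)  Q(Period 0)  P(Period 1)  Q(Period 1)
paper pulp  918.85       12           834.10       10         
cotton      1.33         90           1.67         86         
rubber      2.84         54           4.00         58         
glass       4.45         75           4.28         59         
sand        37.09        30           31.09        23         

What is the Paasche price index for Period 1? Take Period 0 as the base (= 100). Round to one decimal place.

Paasche price index uses current-period quantities as weights.
ΣP(Period 1)·Q(Period 1) = 834.10×10 + 1.67×86 + 4.00×58 + 4.28×59 + 31.09×23 = 8341 + 143.62 + 232 + 252.52 + 715.07 = 9684.21
ΣP(Period 0)·Q(Period 1) = 918.85×10 + 1.33×86 + 2.84×58 + 4.45×59 + 37.09×23 = 9188.5 + 114.38 + 164.72 + 262.55 + 853.07 = 10583.22
Index = 9684.21 / 10583.22 × 100 = 91.5053

91.5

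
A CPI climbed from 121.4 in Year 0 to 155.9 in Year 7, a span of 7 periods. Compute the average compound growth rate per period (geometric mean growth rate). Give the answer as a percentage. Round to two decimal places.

3.64%

Growth factor = (155.9/121.4)^(1/7) = (1.284185)^(1/7) = 1.036378
Growth rate = 1.036378 − 1 = 0.036378 = 3.6378%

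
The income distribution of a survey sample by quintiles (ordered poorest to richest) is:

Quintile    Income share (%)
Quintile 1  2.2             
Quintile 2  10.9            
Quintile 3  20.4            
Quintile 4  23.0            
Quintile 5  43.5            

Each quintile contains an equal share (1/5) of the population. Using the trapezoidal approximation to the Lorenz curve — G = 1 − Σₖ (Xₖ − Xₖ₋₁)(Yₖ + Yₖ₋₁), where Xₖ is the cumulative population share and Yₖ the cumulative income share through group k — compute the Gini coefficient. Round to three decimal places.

0.379

Cumulative income shares Yₖ: 0.0220, 0.1310, 0.3350, 0.5650, 1.0000
Σ (Xₖ−Xₖ₋₁)(Yₖ+Yₖ₋₁) = (1/5)(0.0220+0.0000) + (1/5)(0.1310+0.0220) + (1/5)(0.3350+0.1310) + (1/5)(0.5650+0.3350) + (1/5)(1.0000+0.5650)
  = 0.0044 + 0.0306 + 0.0932 + 0.1800 + 0.3130 = 0.6212
G = 1 − 0.6212 = 0.3788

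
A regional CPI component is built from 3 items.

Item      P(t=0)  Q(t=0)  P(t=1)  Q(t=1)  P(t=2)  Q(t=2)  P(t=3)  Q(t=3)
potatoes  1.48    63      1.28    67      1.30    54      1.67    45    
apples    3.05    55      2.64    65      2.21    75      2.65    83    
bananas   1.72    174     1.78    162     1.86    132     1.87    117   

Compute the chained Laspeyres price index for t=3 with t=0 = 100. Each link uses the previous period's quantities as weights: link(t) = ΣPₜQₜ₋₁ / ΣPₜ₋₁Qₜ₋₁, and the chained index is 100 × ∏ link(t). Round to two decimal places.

Link t=0→t=1:
ΣP(t=1)Q(t=0) = 1.28×63 + 2.64×55 + 1.78×174 = 80.64 + 145.2 + 309.72 = 535.56
ΣP(t=0)Q(t=0) = 1.48×63 + 3.05×55 + 1.72×174 = 93.24 + 167.75 + 299.28 = 560.27
link = 535.56/560.27 = 0.955896
Link t=1→t=2:
ΣP(t=2)Q(t=1) = 1.30×67 + 2.21×65 + 1.86×162 = 87.1 + 143.65 + 301.32 = 532.07
ΣP(t=1)Q(t=1) = 1.28×67 + 2.64×65 + 1.78×162 = 85.76 + 171.6 + 288.36 = 545.72
link = 532.07/545.72 = 0.974987
Link t=2→t=3:
ΣP(t=3)Q(t=2) = 1.67×54 + 2.65×75 + 1.87×132 = 90.18 + 198.75 + 246.84 = 535.77
ΣP(t=2)Q(t=2) = 1.30×54 + 2.21×75 + 1.86×132 = 70.2 + 165.75 + 245.52 = 481.47
link = 535.77/481.47 = 1.112780
Chained index = 100 × 0.955896 × 0.974987 × 1.112780 = 103.7096

103.71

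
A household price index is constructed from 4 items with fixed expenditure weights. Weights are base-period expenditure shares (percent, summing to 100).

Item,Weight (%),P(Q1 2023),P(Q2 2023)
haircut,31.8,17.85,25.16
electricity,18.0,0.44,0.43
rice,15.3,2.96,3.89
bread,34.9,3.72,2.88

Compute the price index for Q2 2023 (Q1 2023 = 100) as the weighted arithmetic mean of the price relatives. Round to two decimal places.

109.54

haircut: 31.8 × (25.16/17.85) = 31.8 × 1.409524 = 44.8229
electricity: 18.0 × (0.43/0.44) = 18.0 × 0.977273 = 17.5909
rice: 15.3 × (3.89/2.96) = 15.3 × 1.314189 = 20.1071
bread: 34.9 × (2.88/3.72) = 34.9 × 0.774194 = 27.0194
Index = Σ wᵢ·(p₁ᵢ/p₀ᵢ) = 44.8229 + 17.5909 + 20.1071 + 27.0194 = 109.5402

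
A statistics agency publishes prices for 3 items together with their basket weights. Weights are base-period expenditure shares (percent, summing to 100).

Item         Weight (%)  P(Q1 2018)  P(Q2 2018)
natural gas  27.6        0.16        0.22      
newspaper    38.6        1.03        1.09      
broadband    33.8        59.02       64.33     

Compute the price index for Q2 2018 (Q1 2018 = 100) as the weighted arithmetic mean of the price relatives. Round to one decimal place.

115.6

natural gas: 27.6 × (0.22/0.16) = 27.6 × 1.375000 = 37.9500
newspaper: 38.6 × (1.09/1.03) = 38.6 × 1.058252 = 40.8485
broadband: 33.8 × (64.33/59.02) = 33.8 × 1.089970 = 36.8410
Index = Σ wᵢ·(p₁ᵢ/p₀ᵢ) = 37.9500 + 40.8485 + 36.8410 = 115.6395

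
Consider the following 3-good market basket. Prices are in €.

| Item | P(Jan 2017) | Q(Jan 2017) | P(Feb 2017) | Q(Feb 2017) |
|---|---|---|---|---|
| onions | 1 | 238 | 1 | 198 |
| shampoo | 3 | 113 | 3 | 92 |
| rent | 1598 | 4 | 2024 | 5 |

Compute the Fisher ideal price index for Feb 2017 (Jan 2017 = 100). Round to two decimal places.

Laspeyres component (base-period weights):
ΣP(Feb 2017)Q(Jan 2017) = 1×238 + 3×113 + 2024×4 = 238 + 339 + 8096 = 8673
ΣP(Jan 2017)Q(Jan 2017) = 1×238 + 3×113 + 1598×4 = 238 + 339 + 6392 = 6969
L = 8673 / 6969 × 100 = 124.4511
Paasche component (current-period weights):
ΣP(Feb 2017)Q(Feb 2017) = 1×198 + 3×92 + 2024×5 = 198 + 276 + 10120 = 10594
ΣP(Jan 2017)Q(Feb 2017) = 1×198 + 3×92 + 1598×5 = 198 + 276 + 7990 = 8464
P = 10594 / 8464 × 100 = 125.1654
Fisher = √(L × P) = √(124.4511 × 125.1654) = 124.8078

124.81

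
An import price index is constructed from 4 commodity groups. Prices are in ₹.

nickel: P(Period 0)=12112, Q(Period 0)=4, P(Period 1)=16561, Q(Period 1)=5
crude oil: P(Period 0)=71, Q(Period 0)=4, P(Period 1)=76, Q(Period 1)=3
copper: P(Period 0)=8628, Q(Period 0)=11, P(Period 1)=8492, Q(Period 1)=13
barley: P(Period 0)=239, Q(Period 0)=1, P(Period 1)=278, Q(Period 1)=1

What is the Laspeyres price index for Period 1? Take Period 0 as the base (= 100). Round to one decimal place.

Laspeyres price index uses base-period quantities as weights.
ΣP(Period 1)·Q(Period 0) = 16561×4 + 76×4 + 8492×11 + 278×1 = 66244 + 304 + 93412 + 278 = 160238
ΣP(Period 0)·Q(Period 0) = 12112×4 + 71×4 + 8628×11 + 239×1 = 48448 + 284 + 94908 + 239 = 143879
Index = 160238 / 143879 × 100 = 111.3700

111.4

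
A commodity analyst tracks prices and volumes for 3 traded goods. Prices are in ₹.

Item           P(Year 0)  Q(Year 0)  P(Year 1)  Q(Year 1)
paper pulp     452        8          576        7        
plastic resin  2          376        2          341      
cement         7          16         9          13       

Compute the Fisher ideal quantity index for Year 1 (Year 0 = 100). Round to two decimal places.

87.83

Laspeyres component (base-period weights):
ΣP(Year 0)Q(Year 1) = 452×7 + 2×341 + 7×13 = 3164 + 682 + 91 = 3937
ΣP(Year 0)Q(Year 0) = 452×8 + 2×376 + 7×16 = 3616 + 752 + 112 = 4480
L = 3937 / 4480 × 100 = 87.8795
Paasche component (current-period weights):
ΣP(Year 1)Q(Year 1) = 576×7 + 2×341 + 9×13 = 4032 + 682 + 117 = 4831
ΣP(Year 1)Q(Year 0) = 576×8 + 2×376 + 9×16 = 4608 + 752 + 144 = 5504
P = 4831 / 5504 × 100 = 87.7725
Fisher = √(L × P) = √(87.8795 × 87.7725) = 87.8260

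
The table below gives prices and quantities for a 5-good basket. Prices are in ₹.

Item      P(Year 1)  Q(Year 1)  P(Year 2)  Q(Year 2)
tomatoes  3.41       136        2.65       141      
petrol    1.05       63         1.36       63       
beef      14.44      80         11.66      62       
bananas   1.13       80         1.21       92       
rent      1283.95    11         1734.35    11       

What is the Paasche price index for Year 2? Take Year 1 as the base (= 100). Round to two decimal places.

130.01

Paasche price index uses current-period quantities as weights.
ΣP(Year 2)·Q(Year 2) = 2.65×141 + 1.36×63 + 11.66×62 + 1.21×92 + 1734.35×11 = 373.65 + 85.68 + 722.92 + 111.32 + 19077.85 = 20371.42
ΣP(Year 1)·Q(Year 2) = 3.41×141 + 1.05×63 + 14.44×62 + 1.13×92 + 1283.95×11 = 480.81 + 66.15 + 895.28 + 103.96 + 14123.45 = 15669.65
Index = 20371.42 / 15669.65 × 100 = 130.0056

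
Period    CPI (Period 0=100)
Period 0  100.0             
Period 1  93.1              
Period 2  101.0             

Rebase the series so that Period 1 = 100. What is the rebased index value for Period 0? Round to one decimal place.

107.4

Rebased(Period 0) = 100.0 / 93.1 × 100 = 107.4114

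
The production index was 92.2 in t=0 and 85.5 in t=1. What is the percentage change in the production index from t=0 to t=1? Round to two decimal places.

Change = (85.5 − 92.2) / 92.2 × 100
       = -6.7 / 92.2 × 100 = -7.2668%

-7.27%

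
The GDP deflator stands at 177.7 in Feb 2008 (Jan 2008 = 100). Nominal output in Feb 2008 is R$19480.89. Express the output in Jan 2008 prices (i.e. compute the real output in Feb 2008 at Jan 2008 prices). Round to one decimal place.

10962.8

Real = Nominal ÷ (Index/100) = 19480.89 ÷ (177.7/100)
     = 19480.89 ÷ 1.777 = 10962.7968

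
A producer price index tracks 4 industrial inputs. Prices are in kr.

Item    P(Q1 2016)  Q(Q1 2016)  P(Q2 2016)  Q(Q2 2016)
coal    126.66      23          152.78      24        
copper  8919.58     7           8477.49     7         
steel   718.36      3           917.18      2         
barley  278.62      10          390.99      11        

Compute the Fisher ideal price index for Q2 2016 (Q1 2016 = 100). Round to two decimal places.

Laspeyres component (base-period weights):
ΣP(Q2 2016)Q(Q1 2016) = 152.78×23 + 8477.49×7 + 917.18×3 + 390.99×10 = 3513.94 + 59342.43 + 2751.54 + 3909.9 = 69517.81
ΣP(Q1 2016)Q(Q1 2016) = 126.66×23 + 8919.58×7 + 718.36×3 + 278.62×10 = 2913.18 + 62437.06 + 2155.08 + 2786.2 = 70291.52
L = 69517.81 / 70291.52 × 100 = 98.8993
Paasche component (current-period weights):
ΣP(Q2 2016)Q(Q2 2016) = 152.78×24 + 8477.49×7 + 917.18×2 + 390.99×11 = 3666.72 + 59342.43 + 1834.36 + 4300.89 = 69144.4
ΣP(Q1 2016)Q(Q2 2016) = 126.66×24 + 8919.58×7 + 718.36×2 + 278.62×11 = 3039.84 + 62437.06 + 1436.72 + 3064.82 = 69978.44
P = 69144.4 / 69978.44 × 100 = 98.8081
Fisher = √(L × P) = √(98.8993 × 98.8081) = 98.8537

98.85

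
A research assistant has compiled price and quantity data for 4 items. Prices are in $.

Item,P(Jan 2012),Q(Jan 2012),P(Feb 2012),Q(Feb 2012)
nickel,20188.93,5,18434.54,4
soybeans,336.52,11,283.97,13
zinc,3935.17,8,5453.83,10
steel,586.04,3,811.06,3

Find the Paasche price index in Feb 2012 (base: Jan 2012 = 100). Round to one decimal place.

Paasche price index uses current-period quantities as weights.
ΣP(Feb 2012)·Q(Feb 2012) = 18434.54×4 + 283.97×13 + 5453.83×10 + 811.06×3 = 73738.16 + 3691.61 + 54538.3 + 2433.18 = 134401.25
ΣP(Jan 2012)·Q(Feb 2012) = 20188.93×4 + 336.52×13 + 3935.17×10 + 586.04×3 = 80755.72 + 4374.76 + 39351.7 + 1758.12 = 126240.3
Index = 134401.25 / 126240.3 × 100 = 106.4646

106.5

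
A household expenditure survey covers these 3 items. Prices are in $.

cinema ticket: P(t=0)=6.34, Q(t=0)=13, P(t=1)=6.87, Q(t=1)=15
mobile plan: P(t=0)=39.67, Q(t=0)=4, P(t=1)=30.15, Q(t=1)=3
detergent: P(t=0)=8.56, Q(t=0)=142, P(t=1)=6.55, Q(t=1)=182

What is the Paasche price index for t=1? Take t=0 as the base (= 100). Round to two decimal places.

Paasche price index uses current-period quantities as weights.
ΣP(t=1)·Q(t=1) = 6.87×15 + 30.15×3 + 6.55×182 = 103.05 + 90.45 + 1192.1 = 1385.6
ΣP(t=0)·Q(t=1) = 6.34×15 + 39.67×3 + 8.56×182 = 95.1 + 119.01 + 1557.92 = 1772.03
Index = 1385.6 / 1772.03 × 100 = 78.1928

78.19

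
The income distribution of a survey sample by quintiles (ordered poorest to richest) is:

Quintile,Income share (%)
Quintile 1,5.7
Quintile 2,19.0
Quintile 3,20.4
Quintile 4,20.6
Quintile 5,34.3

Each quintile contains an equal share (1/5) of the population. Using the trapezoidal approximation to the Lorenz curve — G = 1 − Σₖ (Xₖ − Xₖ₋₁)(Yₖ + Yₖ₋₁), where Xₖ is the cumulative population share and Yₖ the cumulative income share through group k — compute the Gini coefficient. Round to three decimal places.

Cumulative income shares Yₖ: 0.0570, 0.2470, 0.4510, 0.6570, 1.0000
Σ (Xₖ−Xₖ₋₁)(Yₖ+Yₖ₋₁) = (1/5)(0.0570+0.0000) + (1/5)(0.2470+0.0570) + (1/5)(0.4510+0.2470) + (1/5)(0.6570+0.4510) + (1/5)(1.0000+0.6570)
  = 0.0114 + 0.0608 + 0.1396 + 0.2216 + 0.3314 = 0.7648
G = 1 − 0.7648 = 0.2352

0.235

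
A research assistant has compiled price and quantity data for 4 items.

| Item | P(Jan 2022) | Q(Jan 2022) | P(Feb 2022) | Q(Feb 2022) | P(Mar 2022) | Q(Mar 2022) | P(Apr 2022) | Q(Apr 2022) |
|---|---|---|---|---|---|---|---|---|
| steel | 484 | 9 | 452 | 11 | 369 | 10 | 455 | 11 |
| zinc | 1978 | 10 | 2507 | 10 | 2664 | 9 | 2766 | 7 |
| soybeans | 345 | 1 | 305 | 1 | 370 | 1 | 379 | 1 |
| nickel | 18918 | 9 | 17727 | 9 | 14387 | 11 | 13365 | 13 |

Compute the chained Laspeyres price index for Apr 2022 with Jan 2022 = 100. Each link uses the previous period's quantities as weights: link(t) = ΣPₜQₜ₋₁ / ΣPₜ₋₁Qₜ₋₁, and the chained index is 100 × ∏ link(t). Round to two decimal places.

77.89

Link Jan 2022→Feb 2022:
ΣP(Feb 2022)Q(Jan 2022) = 452×9 + 2507×10 + 305×1 + 17727×9 = 4068 + 25070 + 305 + 159543 = 188986
ΣP(Jan 2022)Q(Jan 2022) = 484×9 + 1978×10 + 345×1 + 18918×9 = 4356 + 19780 + 345 + 170262 = 194743
link = 188986/194743 = 0.970438
Link Feb 2022→Mar 2022:
ΣP(Mar 2022)Q(Feb 2022) = 369×11 + 2664×10 + 370×1 + 14387×9 = 4059 + 26640 + 370 + 129483 = 160552
ΣP(Feb 2022)Q(Feb 2022) = 452×11 + 2507×10 + 305×1 + 17727×9 = 4972 + 25070 + 305 + 159543 = 189890
link = 160552/189890 = 0.845500
Link Mar 2022→Apr 2022:
ΣP(Apr 2022)Q(Mar 2022) = 455×10 + 2766×9 + 379×1 + 13365×11 = 4550 + 24894 + 379 + 147015 = 176838
ΣP(Mar 2022)Q(Mar 2022) = 369×10 + 2664×9 + 370×1 + 14387×11 = 3690 + 23976 + 370 + 158257 = 186293
link = 176838/186293 = 0.949247
Chained index = 100 × 0.970438 × 0.845500 × 0.949247 = 77.8862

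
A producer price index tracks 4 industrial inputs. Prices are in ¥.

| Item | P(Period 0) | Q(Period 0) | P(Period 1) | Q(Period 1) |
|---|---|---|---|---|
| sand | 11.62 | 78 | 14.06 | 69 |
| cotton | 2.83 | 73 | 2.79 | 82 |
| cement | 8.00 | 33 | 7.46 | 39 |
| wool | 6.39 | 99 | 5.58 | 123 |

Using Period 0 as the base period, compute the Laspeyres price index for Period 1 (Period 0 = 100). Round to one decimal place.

Laspeyres price index uses base-period quantities as weights.
ΣP(Period 1)·Q(Period 0) = 14.06×78 + 2.79×73 + 7.46×33 + 5.58×99 = 1096.68 + 203.67 + 246.18 + 552.42 = 2098.95
ΣP(Period 0)·Q(Period 0) = 11.62×78 + 2.83×73 + 8.00×33 + 6.39×99 = 906.36 + 206.59 + 264 + 632.61 = 2009.56
Index = 2098.95 / 2009.56 × 100 = 104.4482

104.4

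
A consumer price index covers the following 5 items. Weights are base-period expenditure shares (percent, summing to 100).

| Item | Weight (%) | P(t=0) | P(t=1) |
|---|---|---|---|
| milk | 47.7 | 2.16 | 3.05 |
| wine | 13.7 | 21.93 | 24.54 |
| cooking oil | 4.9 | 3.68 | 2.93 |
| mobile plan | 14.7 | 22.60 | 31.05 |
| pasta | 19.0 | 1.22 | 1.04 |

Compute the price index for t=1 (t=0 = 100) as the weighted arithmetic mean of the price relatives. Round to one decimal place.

123.0

milk: 47.7 × (3.05/2.16) = 47.7 × 1.412037 = 67.3542
wine: 13.7 × (24.54/21.93) = 13.7 × 1.119015 = 15.3305
cooking oil: 4.9 × (2.93/3.68) = 4.9 × 0.796196 = 3.9014
mobile plan: 14.7 × (31.05/22.60) = 14.7 × 1.373894 = 20.1962
pasta: 19.0 × (1.04/1.22) = 19.0 × 0.852459 = 16.1967
Index = Σ wᵢ·(p₁ᵢ/p₀ᵢ) = 67.3542 + 15.3305 + 3.9014 + 20.1962 + 16.1967 = 122.9790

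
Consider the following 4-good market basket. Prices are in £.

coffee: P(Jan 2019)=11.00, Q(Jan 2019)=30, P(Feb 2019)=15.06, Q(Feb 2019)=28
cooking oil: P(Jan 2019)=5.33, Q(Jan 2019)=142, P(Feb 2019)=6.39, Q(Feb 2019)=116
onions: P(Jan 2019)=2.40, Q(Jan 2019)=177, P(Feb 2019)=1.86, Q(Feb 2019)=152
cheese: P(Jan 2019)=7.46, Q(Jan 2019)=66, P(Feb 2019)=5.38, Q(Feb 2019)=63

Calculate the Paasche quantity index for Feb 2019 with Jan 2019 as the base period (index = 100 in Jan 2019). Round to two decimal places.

Paasche quantity index uses current-period prices as weights.
ΣP(Feb 2019)·Q(Feb 2019) = 15.06×28 + 6.39×116 + 1.86×152 + 5.38×63 = 421.68 + 741.24 + 282.72 + 338.94 = 1784.58
ΣP(Feb 2019)·Q(Jan 2019) = 15.06×30 + 6.39×142 + 1.86×177 + 5.38×66 = 451.8 + 907.38 + 329.22 + 355.08 = 2043.48
Index = 1784.58 / 2043.48 × 100 = 87.3304

87.33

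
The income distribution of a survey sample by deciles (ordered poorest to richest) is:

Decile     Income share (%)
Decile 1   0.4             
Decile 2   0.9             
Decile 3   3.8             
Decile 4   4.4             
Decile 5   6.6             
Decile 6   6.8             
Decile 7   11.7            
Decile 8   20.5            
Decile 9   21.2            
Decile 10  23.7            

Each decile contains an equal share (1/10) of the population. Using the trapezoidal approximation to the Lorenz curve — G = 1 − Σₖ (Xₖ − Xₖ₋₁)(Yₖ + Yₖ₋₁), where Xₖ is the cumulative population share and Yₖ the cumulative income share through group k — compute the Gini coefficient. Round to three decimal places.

Cumulative income shares Yₖ: 0.0040, 0.0130, 0.0510, 0.0950, 0.1610, 0.2290, 0.3460, 0.5510, 0.7630, 1.0000
Σ (Xₖ−Xₖ₋₁)(Yₖ+Yₖ₋₁) = (1/10)(0.0040+0.0000) + (1/10)(0.0130+0.0040) + (1/10)(0.0510+0.0130) + (1/10)(0.0950+0.0510) + (1/10)(0.1610+0.0950) + (1/10)(0.2290+0.1610) + (1/10)(0.3460+0.2290) + (1/10)(0.5510+0.3460) + (1/10)(0.7630+0.5510) + (1/10)(1.0000+0.7630)
  = 0.0004 + 0.0017 + 0.0064 + 0.0146 + 0.0256 + 0.0390 + 0.0575 + 0.0897 + 0.1314 + 0.1763 = 0.5426
G = 1 − 0.5426 = 0.4574

0.457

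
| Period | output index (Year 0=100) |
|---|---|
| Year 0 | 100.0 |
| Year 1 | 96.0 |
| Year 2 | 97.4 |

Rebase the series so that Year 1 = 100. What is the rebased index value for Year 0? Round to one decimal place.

104.2

Rebased(Year 0) = 100.0 / 96.0 × 100 = 104.1667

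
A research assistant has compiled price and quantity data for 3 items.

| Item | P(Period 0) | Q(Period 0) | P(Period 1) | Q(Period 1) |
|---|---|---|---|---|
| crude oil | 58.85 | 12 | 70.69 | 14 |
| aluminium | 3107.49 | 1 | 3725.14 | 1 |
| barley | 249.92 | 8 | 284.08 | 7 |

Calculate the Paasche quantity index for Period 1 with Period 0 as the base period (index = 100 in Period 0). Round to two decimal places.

97.92

Paasche quantity index uses current-period prices as weights.
ΣP(Period 1)·Q(Period 1) = 70.69×14 + 3725.14×1 + 284.08×7 = 989.66 + 3725.14 + 1988.56 = 6703.36
ΣP(Period 1)·Q(Period 0) = 70.69×12 + 3725.14×1 + 284.08×8 = 848.28 + 3725.14 + 2272.64 = 6846.06
Index = 6703.36 / 6846.06 × 100 = 97.9156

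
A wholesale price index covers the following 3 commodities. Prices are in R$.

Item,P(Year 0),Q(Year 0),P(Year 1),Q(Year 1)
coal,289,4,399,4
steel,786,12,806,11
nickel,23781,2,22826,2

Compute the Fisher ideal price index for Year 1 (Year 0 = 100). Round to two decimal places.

Laspeyres component (base-period weights):
ΣP(Year 1)Q(Year 0) = 399×4 + 806×12 + 22826×2 = 1596 + 9672 + 45652 = 56920
ΣP(Year 0)Q(Year 0) = 289×4 + 786×12 + 23781×2 = 1156 + 9432 + 47562 = 58150
L = 56920 / 58150 × 100 = 97.8848
Paasche component (current-period weights):
ΣP(Year 1)Q(Year 1) = 399×4 + 806×11 + 22826×2 = 1596 + 8866 + 45652 = 56114
ΣP(Year 0)Q(Year 1) = 289×4 + 786×11 + 23781×2 = 1156 + 8646 + 47562 = 57364
P = 56114 / 57364 × 100 = 97.8209
Fisher = √(L × P) = √(97.8848 × 97.8209) = 97.8529

97.85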